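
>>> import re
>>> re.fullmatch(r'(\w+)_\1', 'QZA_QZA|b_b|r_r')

A backreference is literal: `\1` must see the identical characters the first group matched.
For `fullmatch`, every character of the input must be accounted for by the pattern.
Here there's no way to consume every character, so the call returns None.

None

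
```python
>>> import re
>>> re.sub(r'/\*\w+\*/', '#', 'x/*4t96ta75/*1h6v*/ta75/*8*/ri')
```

'x/*4t96ta75#ta75#ri'

Matches: at [11:19] → '/*1h6v*/'; at [23:28] → '/*8*/'.
Every occurrence is swapped for '#'.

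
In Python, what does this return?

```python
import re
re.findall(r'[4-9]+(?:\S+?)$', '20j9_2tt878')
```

This matches one or more of a character in [4-9]; then one or more of a non-whitespace character (lazy) (non-capturing group); then anchored at the end.
Walking the string: at [3:11] → '9_2tt878'.
No capturing groups, so `findall` returns the 1 full match string.

['9_2tt878']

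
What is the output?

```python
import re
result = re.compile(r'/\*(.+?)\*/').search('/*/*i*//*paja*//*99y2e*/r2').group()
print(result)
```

The match spans [0:7] → '/*/*i*/'.

/*/*i*/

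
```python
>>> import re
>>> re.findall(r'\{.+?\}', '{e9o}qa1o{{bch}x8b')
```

['{e9o}', '{{bch}']

A non-greedy quantifier consumes as few characters as it can — just enough that the remainder of the pattern still matches from where it stops; whatever follows it matches normally.
`findall` yields the raw match text (2 of them) because the pattern has no groups.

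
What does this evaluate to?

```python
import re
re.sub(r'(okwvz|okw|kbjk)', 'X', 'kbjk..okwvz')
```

Alternation tries branches left to right and keeps the first one that lets the overall match succeed at that position.
Matches: at [0:4] → 'kbjk'; at [6:11] → 'okwvz'.
Each match is replaced by 'X'.

'X..X'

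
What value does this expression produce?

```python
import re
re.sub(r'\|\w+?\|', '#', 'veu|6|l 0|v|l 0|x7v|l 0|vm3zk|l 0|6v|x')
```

'veu#l 0#l 0#l 0#l 0#x'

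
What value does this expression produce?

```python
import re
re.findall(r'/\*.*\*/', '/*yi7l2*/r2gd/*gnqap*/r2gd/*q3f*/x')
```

['/*yi7l2*/r2gd/*gnqap*/r2gd/*q3f*/']

Matches: at [0:33] → '/*yi7l2*/r2gd/*gnqap*/r2gd/*q3f*/'.
No capturing groups, so `findall` returns the 1 full match string.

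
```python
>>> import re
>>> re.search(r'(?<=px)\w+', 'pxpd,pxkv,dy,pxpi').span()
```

(2, 4)

Lookahead/lookbehind check context without consuming it, so the matched span excludes the asserted characters.
Unlike `match`, `search` isn't anchored — it looks for the pattern anywhere in the string.
The match spans [2:4] → 'pd'.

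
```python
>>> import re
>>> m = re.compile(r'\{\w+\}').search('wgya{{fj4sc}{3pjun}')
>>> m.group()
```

'{fj4sc}'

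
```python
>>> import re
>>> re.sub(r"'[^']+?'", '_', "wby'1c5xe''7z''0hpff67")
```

Every occurrence is swapped for '_'.

"wby__'0hpff67"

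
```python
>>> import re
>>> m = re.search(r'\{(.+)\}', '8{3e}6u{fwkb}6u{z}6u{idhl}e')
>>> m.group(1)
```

`re.search` scans for the first position where the pattern succeeds.
The match spans [1:26] → '{3e}6u{fwkb}6u{z}6u{idhl}'.
Captured: group 1 = '3e}6u{fwkb}6u{z}6u{idhl'.

'3e}6u{fwkb}6u{z}6u{idhl'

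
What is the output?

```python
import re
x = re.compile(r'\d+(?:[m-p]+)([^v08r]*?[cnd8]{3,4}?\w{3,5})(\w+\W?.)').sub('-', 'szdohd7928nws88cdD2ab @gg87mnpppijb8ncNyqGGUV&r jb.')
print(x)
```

szdohd-gg- jb.

`sub` substitutes '-' at each match site.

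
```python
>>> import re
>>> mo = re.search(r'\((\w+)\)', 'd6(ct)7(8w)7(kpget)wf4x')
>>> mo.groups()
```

The match spans [2:6] → '(ct)'.
Captured: group 1 = 'ct'.

('ct',)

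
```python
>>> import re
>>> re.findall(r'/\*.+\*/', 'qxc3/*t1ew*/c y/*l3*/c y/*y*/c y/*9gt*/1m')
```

['/*t1ew*/c y/*l3*/c y/*y*/c y/*9gt*/']

Scanning left to right: at [4:39] → '/*t1ew*/c y/*l3*/c y/*y*/c y/*9gt*/'.
`findall` yields the raw match text (1 of them) because the pattern has no groups.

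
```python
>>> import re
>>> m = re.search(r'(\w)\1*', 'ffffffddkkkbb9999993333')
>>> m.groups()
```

`\1` has to match the exact text group 1 already captured.
`re.search` scans for the first position where the pattern succeeds.
The match spans [0:6] → 'ffffff'.
Captured: group 1 = 'f'.

('f',)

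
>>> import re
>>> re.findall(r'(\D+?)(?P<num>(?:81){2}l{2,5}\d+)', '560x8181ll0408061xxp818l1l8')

Pattern: one or more of a non-digit (lazy) (captured); then the literal '81' repeated 2 times, then 2 to 5 of the literal 'l', then one or more of a digit (captured as 'num').
Scanning left to right: at [3:17] match 'x8181ll0408061', groups = ('x', '8181ll0408061').
2 groups means the one result is a tuple of 2 captured strings — 1 here.

[('x', '8181ll0408061')]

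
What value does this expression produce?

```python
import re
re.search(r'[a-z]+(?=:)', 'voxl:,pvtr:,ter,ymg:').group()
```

'voxl'

Lookahead/lookbehind check context without consuming it, so the matched span excludes the asserted characters.
The match spans [0:4] → 'voxl'.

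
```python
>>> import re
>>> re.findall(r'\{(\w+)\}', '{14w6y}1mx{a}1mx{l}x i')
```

One capturing group, so `findall` returns just the captured substring from each match — 3 in all.

['14w6y', 'a', 'l']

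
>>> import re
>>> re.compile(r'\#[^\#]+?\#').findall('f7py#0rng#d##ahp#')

Walking the string: at [4:10] → '#0rng#'; at [12:17] → '#ahp#'.
Since nothing is captured, `findall` lists the 2 matched substrings directly.

['#0rng#', '#ahp#']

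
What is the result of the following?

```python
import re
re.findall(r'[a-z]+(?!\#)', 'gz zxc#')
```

['gz', 'zx']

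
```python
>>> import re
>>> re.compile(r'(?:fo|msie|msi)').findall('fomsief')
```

['fo', 'msie']

Alternation tries branches left to right and keeps the first one that lets the overall match succeed at that position.
Walking the string: at [0:2] → 'fo'; at [2:6] → 'msie'.
`findall` yields the raw match text (2 of them) because the pattern has no groups.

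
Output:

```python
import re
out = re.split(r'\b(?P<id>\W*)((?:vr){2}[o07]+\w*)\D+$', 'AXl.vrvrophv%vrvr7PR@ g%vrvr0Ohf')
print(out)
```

Pattern: a word boundary (`\b`, zero-width); then zero or more of a non-word character (captured as 'id'); then the literal 'vr' repeated 2 times, then one or more of one of [o07], then zero or more of a word character (captured); then one or more of a non-digit; then anchored at the end.
Matches to split on: at [23:32] → '%vrvr0Ohf'.
The group in the pattern means `split` returns the separators' captures alongside the pieces.

['AXl.vrvrophv%vrvr7PR@ g', '%', 'vrvr0Oh', '']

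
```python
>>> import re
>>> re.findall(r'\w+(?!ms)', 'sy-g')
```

`(?!…)`/`(?<!…)` only lets a position through if the neighbouring text does NOT match; no characters are consumed.
Walking the string: at [0:2] → 'sy'; at [3:4] → 'g'.
Since nothing is captured, `findall` lists the 2 matched substrings directly.

['sy', 'g']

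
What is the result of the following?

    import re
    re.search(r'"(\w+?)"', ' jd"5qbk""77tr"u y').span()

(3, 9)

`search` walks the string left to right and returns the first match it finds.
The match spans [3:9] → '"5qbk"'.
Captured: group 1 = '5qbk'.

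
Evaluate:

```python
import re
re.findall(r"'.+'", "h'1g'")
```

Since nothing is captured, `findall` lists the 1 matched substring directly.

["'1g'"]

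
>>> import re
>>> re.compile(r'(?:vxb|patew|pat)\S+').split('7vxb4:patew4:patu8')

['7', '']

Each match becomes a cut point; 2 segments remain.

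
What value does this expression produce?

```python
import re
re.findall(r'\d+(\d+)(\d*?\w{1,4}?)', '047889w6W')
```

[('9', 'w')]

The pattern matches one or more of a digit; then one or more of a digit (captured); then zero or more of a digit (lazy), then 1 to 4 of a word character (lazy) (captured).
Matches: at [0:7] match '047889w', groups = ('9', 'w').
`findall` packs the 2 group values into a tuple for every match.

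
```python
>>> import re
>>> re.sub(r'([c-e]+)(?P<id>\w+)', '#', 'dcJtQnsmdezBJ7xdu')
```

Pattern: one or more of a character in [c-e] (captured); then one or more of a word character (captured as 'id').
Every occurrence is swapped for '#'.

'#'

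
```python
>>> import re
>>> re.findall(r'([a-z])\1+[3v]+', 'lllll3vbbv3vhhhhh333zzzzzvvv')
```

After group 1 captures some text, `\1` only succeeds where that same text appears again.
One capturing group, so `findall` returns just the captured substring from each match — 4 in all.

['l', 'b', 'h', 'z']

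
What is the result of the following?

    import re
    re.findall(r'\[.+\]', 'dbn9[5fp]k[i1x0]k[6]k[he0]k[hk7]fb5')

Walking the string: at [4:32] → '[5fp]k[i1x0]k[6]k[he0]k[hk7]'.
`findall` yields the raw match text (1 of them) because the pattern has no groups.

['[5fp]k[i1x0]k[6]k[he0]k[hk7]']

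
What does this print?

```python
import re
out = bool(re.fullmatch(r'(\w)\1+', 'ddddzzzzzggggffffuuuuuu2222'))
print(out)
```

False

`\1` has to match the exact text group 1 already captured.
`re.fullmatch` is like wrapping the pattern in `^…$` (in single-line mode).
Here the string isn't matched end-to-end, so the call returns None, and `bool(None)` is False.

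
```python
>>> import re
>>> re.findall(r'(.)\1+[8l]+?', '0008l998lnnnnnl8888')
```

['0', '9', 'n', '8']

`\1` is not a pattern — it's the concrete string captured by group 1, re-applied verbatim.
`findall` collects group 1 from each match (4 total).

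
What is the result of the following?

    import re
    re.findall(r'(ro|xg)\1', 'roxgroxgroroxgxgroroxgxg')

`\1` is not a pattern — it's the concrete string captured by group 1, re-applied verbatim.
Matches: at [8:12] match 'roro', group 1 = 'ro'; at [12:16] match 'xgxg', group 1 = 'xg'; at [16:20] match 'roro', group 1 = 'ro'; at [20:24] match 'xgxg', group 1 = 'xg'.
`findall` collects group 1 from each match (4 total).

['ro', 'xg', 'ro', 'xg']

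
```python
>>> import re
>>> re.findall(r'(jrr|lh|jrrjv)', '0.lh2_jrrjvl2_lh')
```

['lh', 'jrr', 'lh']

Alternation isn't longest-match — the leftmost alternative that fits at this position is chosen.
Matches: at [2:4] match 'lh', group 1 = 'lh'; at [6:9] match 'jrr', group 1 = 'jrr'; at [14:16] match 'lh', group 1 = 'lh'.
With a single group, `findall` returns only what that group captured — 3 items.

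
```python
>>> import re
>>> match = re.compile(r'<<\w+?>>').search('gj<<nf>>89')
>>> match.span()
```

(2, 8)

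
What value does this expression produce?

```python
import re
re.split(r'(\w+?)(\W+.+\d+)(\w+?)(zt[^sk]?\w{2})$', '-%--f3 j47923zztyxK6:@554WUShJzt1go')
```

['-%--', 'f3', ' j47923zztyxK6:@554', 'WUShJ', 'zt1go', '']

Pattern: one or more of a word character (lazy) (captured); then one or more of a non-word character, then one or more of any character, then one or more of a digit (captured); then one or more of a word character (lazy) (captured); then the literal 'zt', then optionally any character except [sk], then exactly 2 of a word character (captured); then anchored at the end.
Matches to split on: at [4:35] → 'f3 j47923zztyxK6:@554WUShJzt1go'.
`re.split` interleaves the captured-group text with the surrounding fragments.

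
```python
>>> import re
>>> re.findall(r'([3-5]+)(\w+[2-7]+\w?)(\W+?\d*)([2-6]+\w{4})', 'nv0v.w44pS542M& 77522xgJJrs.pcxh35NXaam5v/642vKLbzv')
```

The pattern matches one or more of a character in [3-5] (captured); then one or more of a word character, then one or more of a character in [2-7], then optionally a word character (captured); then one or more of a non-word character (lazy), then zero or more of a digit (captured); then one or more of a character in [2-6], then exactly 4 of a word character (captured).
Walking the string: at [6:25] match '44pS542M& 77522xgJJ', groups = ('44', 'pS542M', '& 7752', '2xgJJ'); at [32:49] match '35NXaam5v/642vKLb', groups = ('35', 'NXaam5v', '/64', '2vKLb').
With 4 capturing groups, `findall` returns a 4-tuple per match.

[('44', 'pS542M', '& 7752', '2xgJJ'), ('35', 'NXaam5v', '/64', '2vKLb')]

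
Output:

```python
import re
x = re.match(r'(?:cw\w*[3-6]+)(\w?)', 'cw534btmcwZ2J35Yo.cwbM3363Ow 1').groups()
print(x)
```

('Y',)

This matches the literal 'cw', then zero or more of a word character, then one or more of a character in [3-6] (non-capturing group); then optionally a word character (captured).
With `match`, the pattern is implicitly anchored at the beginning.
The match spans [0:16] → 'cw534btmcwZ2J35Y'.
Captured: group 1 = 'Y'.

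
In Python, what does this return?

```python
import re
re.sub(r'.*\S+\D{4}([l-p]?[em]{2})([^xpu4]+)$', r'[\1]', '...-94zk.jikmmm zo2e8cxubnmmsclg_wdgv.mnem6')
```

'[em]'

This matches zero or more of any character, then one or more of a non-whitespace character, then exactly 4 of a non-digit; then optionally a character in [l-p], then exactly 2 of one of [em] (captured); then one or more of any character except [xpu4] (captured); then anchored at the end.
Matches: at [0:43] → '...-94zk.jikmmm zo2e8cxubnmmsclg_wdgv.mnem6'.
The replacement refers to a captured group, so each match is rewritten using its own captured text.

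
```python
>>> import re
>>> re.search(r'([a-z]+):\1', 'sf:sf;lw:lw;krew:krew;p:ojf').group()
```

`\1` has to match the exact text group 1 already captured.
`re.search` tries every starting position until one works.
The match spans [0:5] → 'sf:sf'.
Captured: group 1 = 'sf'.

'sf:sf'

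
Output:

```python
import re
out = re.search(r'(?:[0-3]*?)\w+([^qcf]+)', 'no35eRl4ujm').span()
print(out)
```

(0, 11)

This matches zero or more of a character in [0-3] (lazy) (non-capturing group); then one or more of a word character; then one or more of any character except [qcf] (captured).
Unlike `match`, `search` isn't anchored — it looks for the pattern anywhere in the string.
The match spans [0:11] → 'no35eRl4ujm'.
Captured: group 1 = 'm'.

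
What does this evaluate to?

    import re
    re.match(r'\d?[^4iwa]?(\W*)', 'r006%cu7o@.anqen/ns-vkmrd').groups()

('',)

Pattern: optionally a digit, then optionally any character except [4iwa]; then zero or more of a non-word character (captured).
With `match`, the pattern is implicitly anchored at the beginning.
The match spans [0:1] → 'r'.
Captured: group 1 = ''.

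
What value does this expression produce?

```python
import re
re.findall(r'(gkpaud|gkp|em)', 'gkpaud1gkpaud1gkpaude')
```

['gkpaud', 'gkpaud', 'gkpaud']

Alternation tries branches left to right and keeps the first one that lets the overall match succeed at that position.
Because there's exactly one group, `findall` drops the full match and keeps group 1 from each hit.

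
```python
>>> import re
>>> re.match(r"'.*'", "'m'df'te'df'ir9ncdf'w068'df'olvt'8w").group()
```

`match` is anchored at position 0; if the pattern doesn't fit there, it returns None.
The match spans [0:33] → "'m'df'te'df'ir9ncdf'w068'df'olvt'".

"'m'df'te'df'ir9ncdf'w068'df'olvt'"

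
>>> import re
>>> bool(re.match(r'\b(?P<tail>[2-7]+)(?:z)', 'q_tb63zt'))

False

This matches a word boundary (`\b`, zero-width); then one or more of a character in [2-7] (captured as 'tail'); then a literal 'z' (non-capturing group).
`match` is anchored at position 0; if the pattern doesn't fit there, it returns None.
Here the string doesn't start with a match, so the call returns None, and `bool(None)` is False.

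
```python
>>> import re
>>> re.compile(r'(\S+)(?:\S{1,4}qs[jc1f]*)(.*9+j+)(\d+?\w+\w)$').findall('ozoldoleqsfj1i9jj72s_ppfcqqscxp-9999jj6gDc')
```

[('ozoldoleqsfj1i9jj72s_ppfc', 'xp-9999jj', '6gDc')]

This matches one or more of a non-whitespace character (captured); then 1 to 4 of a non-whitespace character, then the literal 'qs', then zero or more of one of [jc1f] (non-capturing group); then zero or more of any character, then one or more of a literal '9', then one or more of a literal 'j' (captured); then one or more of a digit (lazy), then one or more of a word character, then a word character (captured); then anchored at the end.
Walking the string: at [0:42] match 'ozoldoleqsfj1i9jj72s_ppfcqqscxp-9999jj6gDc', groups = ('ozoldoleqsfj1i9jj72s_ppfc', 'xp-9999jj', '6gDc').
`findall` packs the 3 group values into a tuple for every match.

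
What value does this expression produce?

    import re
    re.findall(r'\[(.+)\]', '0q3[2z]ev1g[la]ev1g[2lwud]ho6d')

['2z]ev1g[la]ev1g[2lwud']

One capturing group, so `findall` returns just the captured substring from the one match — 1 in all.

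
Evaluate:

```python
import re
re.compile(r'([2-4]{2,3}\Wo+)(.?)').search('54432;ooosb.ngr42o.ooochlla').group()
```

The pattern matches 2 to 3 of a character in [2-4], then a non-word character, then one or more of the literal 'o' (captured); then optionally any character (captured).
`re.search` scans for the first position where the pattern succeeds.
The match spans [2:10] → '432;ooos'.
Captured: group 1 = '432;ooo', group 2 = 's'.

'432;ooos'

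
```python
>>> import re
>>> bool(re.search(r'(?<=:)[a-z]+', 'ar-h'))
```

False

Because the assertion is zero-width, the text it checks is not consumed and won't appear in the result.
Here nothing in the string fits, so the call returns None, and `bool(None)` is False.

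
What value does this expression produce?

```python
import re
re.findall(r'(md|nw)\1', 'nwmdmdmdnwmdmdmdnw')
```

`\1` has to match the exact text group 1 already captured.
`findall` collects group 1 from each match (2 total).

['md', 'md']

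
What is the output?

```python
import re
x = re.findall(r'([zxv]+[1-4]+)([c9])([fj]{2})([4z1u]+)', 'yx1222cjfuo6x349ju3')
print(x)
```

[('x1222', 'c', 'jf', 'u')]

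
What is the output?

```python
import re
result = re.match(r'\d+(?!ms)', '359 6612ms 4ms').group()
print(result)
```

359

`re.match` won't scan ahead — the pattern has to work from the very first character.
The match spans [0:3] → '359'.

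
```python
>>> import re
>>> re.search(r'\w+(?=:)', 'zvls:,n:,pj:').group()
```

'zvls'

The `(?=…)`/`(?<=…)` assertion just peeks at neighbouring text; it doesn't advance the match position.
The match spans [0:4] → 'zvls'.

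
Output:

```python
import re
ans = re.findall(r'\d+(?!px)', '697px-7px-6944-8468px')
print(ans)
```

The negative lookaround is zero-width — it rules out positions where the adjacent text would match, without consuming anything.
Walking the string: at [0:2] → '69'; at [10:14] → '6944'; at [15:18] → '846'.
Since nothing is captured, `findall` lists the 3 matched substrings directly.

['69', '6944', '846']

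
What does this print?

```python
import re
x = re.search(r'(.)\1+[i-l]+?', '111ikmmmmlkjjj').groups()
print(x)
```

('1',)

The match spans [0:4] → '111i'.
Captured: group 1 = '1'.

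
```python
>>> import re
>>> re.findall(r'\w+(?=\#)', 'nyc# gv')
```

The `(?=…)`/`(?<=…)` assertion just peeks at neighbouring text; it doesn't advance the match position.
Walking the string: at [0:3] → 'nyc'.
With no groups in the pattern, `findall` gives back each whole match — 1 here.

['nyc']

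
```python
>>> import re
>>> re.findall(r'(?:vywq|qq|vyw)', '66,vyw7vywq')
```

The regex engine tests alternatives in the order written; an earlier branch that matches wins even if a later one would match more.
Matches: at [3:6] → 'vyw'; at [7:11] → 'vywq'.
With no groups in the pattern, `findall` gives back each whole match — 2 here.

['vyw', 'vywq']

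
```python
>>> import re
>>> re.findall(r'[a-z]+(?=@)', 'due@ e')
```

Lookahead/lookbehind check context without consuming it, so the matched span excludes the asserted characters.
Walking the string: at [0:3] → 'due'.
`findall` yields the raw match text (1 of them) because the pattern has no groups.

['due']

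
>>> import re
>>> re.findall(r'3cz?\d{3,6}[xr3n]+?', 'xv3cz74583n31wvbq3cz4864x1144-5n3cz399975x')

A `+?`/`*?`/`{m,n}?` starts at its minimum and grows only as far as needed for what follows to match.
Since nothing is captured, `findall` lists the 3 matched substrings directly.

['3cz74583n', '3cz4864x', '3cz399975x']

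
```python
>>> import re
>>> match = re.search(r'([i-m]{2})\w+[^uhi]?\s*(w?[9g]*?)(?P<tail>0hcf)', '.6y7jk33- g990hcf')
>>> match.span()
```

(4, 17)

Pattern: exactly 2 of a character in [i-m] (captured); then one or more of a word character; then optionally any character except [uhi], then zero or more of whitespace; then optionally the literal 'w', then zero or more of one of [9g] (lazy) (captured); then the literal '0hc', then the literal 'f' (captured as 'tail').
`re.search` scans for the first position where the pattern succeeds.
The match spans [4:17] → 'jk33- g990hcf'.
Captured: group 1 = 'jk', group 2 = 'g99', group 3 = '0hcf'.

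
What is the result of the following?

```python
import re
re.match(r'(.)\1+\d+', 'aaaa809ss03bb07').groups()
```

('a',)

A backreference is literal: `\1` must see the identical characters the first group matched.
`match` is anchored at position 0; if the pattern doesn't fit there, it returns None.
The match spans [0:7] → 'aaaa809'.
Captured: group 1 = 'a'.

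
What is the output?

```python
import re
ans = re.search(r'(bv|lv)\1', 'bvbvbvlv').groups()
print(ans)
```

The match spans [0:4] → 'bvbv'.
Captured: group 1 = 'bv'.

('bv',)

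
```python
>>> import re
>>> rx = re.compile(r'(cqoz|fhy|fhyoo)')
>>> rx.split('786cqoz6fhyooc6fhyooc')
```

Branches in `(...|...)` are attempted left-to-right; the first branch that allows the whole pattern to succeed is taken.
Matches to split on: at [3:7] → 'cqoz'; at [8:11] → 'fhy'; at [15:18] → 'fhy'.
Because the pattern has a capturing group, `split` also inserts each captured text between the pieces.

['786', 'cqoz', '6', 'fhy', 'ooc6', 'fhy', 'ooc']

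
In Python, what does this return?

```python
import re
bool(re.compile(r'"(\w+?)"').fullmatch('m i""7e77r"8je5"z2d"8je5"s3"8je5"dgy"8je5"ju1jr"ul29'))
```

False

For `fullmatch`, every character of the input must be accounted for by the pattern.
Here the pattern can't cover the whole string, so the call returns None, and `bool(None)` is False.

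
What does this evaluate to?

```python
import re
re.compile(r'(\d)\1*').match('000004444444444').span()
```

(0, 5)

The backreference `\1` re-matches whatever the first group consumed, character for character.
With `match`, the pattern is implicitly anchored at the beginning.
The match spans [0:5] → '00000'.
Captured: group 1 = '0'.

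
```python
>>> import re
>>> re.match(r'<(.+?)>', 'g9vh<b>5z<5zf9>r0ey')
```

None

`re.match` only tries the pattern at the start of the string.
Here the pattern fails at index 0, so the call returns None.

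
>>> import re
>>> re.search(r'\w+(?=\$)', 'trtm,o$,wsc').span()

(5, 6)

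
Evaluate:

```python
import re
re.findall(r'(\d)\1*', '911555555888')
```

['9', '1', '5', '8']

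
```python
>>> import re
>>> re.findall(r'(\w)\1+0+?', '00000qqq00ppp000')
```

['0', 'q', 'p']

A backreference is literal: `\1` must see the identical characters the first group matched.
`findall` collects group 1 from each match (3 total).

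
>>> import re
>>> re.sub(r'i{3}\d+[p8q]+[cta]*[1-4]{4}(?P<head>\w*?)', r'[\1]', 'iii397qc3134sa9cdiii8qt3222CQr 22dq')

A non-greedy quantifier consumes as few characters as it can — just enough that the remainder of the pattern still matches from where it stops; whatever follows it matches normally.
`\1` in the replacement pulls in group 1's text for each match.

'[]sa9cd[]CQr 22dq'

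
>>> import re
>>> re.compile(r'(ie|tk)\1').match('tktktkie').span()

After group 1 captures some text, `\1` only succeeds where that same text appears again.
`match` is anchored at position 0; if the pattern doesn't fit there, it returns None.
The match spans [0:4] → 'tktk'.
Captured: group 1 = 'tk'.

(0, 4)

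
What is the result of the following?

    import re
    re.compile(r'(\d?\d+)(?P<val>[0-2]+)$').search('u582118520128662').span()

(1, 16)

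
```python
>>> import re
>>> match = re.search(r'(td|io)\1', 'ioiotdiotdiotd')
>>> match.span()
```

After group 1 captures some text, `\1` only succeeds where that same text appears again.
The match spans [0:4] → 'ioio'.

(0, 4)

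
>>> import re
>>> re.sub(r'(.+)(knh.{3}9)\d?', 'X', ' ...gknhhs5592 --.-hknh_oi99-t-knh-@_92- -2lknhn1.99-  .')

`sub` substitutes 'X' at each match site.

'X-  .'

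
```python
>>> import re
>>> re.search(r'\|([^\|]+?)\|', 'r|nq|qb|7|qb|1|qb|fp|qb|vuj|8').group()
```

'|nq|'

Unlike `match`, `search` isn't anchored — it looks for the pattern anywhere in the string.
The match spans [1:5] → '|nq|'.
Captured: group 1 = 'nq'.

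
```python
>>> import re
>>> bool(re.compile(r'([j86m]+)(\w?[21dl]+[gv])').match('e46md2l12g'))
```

False

This matches one or more of one of [j86m] (captured); then optionally a word character, then one or more of one of [21dl], then one of [gv] (captured).
With `match`, the pattern is implicitly anchored at the beginning.
Here the pattern fails at index 0, so the call returns None, and `bool(None)` is False.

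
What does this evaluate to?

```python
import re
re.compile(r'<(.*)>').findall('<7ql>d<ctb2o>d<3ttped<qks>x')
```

Matches: at [0:26] match '<7ql>d<ctb2o>d<3ttped<qks>', group 1 = '7ql>d<ctb2o>d<3ttped<qks'.
One capturing group, so `findall` returns just the captured substring from the one match — 1 in all.

['7ql>d<ctb2o>d<3ttped<qks']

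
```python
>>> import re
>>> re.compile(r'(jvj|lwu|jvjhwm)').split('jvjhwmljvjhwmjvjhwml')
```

`|` is ordered: at each position the engine commits to the first alternative that works.
Matches to split on: at [0:3] → 'jvj'; at [7:10] → 'jvj'; at [13:16] → 'jvj'.
With a capturing group present, the delimiter's captured portion is kept in the result list.

['', 'jvj', 'hwml', 'jvj', 'hwm', 'jvj', 'hwml']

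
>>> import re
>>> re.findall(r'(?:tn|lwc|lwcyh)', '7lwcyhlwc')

['lwc', 'lwc']

Branches in `(...|...)` are attempted left-to-right; the first branch that allows the whole pattern to succeed is taken.
Scanning left to right: at [1:4] → 'lwc'; at [6:9] → 'lwc'.
`findall` yields the raw match text (2 of them) because the pattern has no groups.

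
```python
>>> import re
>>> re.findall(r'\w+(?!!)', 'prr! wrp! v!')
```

The negative lookaround is zero-width — it rules out positions where the adjacent text would match, without consuming anything.
With no groups in the pattern, `findall` gives back each whole match — 2 here.

['pr', 'wr']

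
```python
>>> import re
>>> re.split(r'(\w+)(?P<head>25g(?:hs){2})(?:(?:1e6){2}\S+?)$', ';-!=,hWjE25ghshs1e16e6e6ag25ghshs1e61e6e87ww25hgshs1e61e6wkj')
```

[';-!=,', 'hWjE25ghshs1e16e6e6ag', '25ghshs', '']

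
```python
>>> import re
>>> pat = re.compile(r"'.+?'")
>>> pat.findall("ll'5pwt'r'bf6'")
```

Walking the string: at [2:8] → "'5pwt'"; at [9:14] → "'bf6'".
Since nothing is captured, `findall` lists the 2 matched substrings directly.

["'5pwt'", "'bf6'"]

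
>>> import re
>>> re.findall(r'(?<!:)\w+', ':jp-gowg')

['p', 'gowg']

The negative lookaround is zero-width — it rules out positions where the adjacent text would match, without consuming anything.
Matches: at [2:3] → 'p'; at [4:8] → 'gowg'.
Since nothing is captured, `findall` lists the 2 matched substrings directly.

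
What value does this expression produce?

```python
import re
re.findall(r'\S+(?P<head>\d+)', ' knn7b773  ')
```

['3']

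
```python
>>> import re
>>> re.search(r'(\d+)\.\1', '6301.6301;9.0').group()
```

'6301.6301'

The backreference `\1` re-matches whatever the first group consumed, character for character.
Unlike `match`, `search` isn't anchored — it looks for the pattern anywhere in the string.
The match spans [0:9] → '6301.6301'.
Captured: group 1 = '6301'.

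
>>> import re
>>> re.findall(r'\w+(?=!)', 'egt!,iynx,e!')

['egt', 'e']

The positive lookaround only admits positions where the adjacent text matches; those characters stay outside the span.
Since nothing is captured, `findall` lists the 2 matched substrings directly.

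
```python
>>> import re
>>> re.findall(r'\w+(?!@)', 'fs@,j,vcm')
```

['f', 'j', 'vcm']

Because the assertion is negative and zero-width, positions next to the forbidden text are skipped.
Walking the string: at [0:1] → 'f'; at [4:5] → 'j'; at [6:9] → 'vcm'.
With no groups in the pattern, `findall` gives back each whole match — 3 here.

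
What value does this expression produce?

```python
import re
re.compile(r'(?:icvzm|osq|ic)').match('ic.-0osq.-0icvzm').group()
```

'ic'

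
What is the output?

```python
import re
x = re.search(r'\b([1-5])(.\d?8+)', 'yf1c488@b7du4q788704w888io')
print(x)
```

None

The pattern matches a word boundary (`\b`, zero-width); then a character in [1-5] (captured); then any character, then optionally a digit, then one or more of the literal '8' (captured).
Unlike `match`, `search` isn't anchored — it looks for the pattern anywhere in the string.
Here the pattern never matches, so the call returns None.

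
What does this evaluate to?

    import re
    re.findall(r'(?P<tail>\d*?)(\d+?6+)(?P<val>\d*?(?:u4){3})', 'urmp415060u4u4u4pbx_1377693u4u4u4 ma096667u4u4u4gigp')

[('', '41506', '0u4u4u4'), ('', '13776', '93u4u4u4'), ('', '09666', '7u4u4u4')]

This matches zero or more of a digit (lazy) (captured as 'tail'); then one or more of a digit (lazy), then one or more of the literal '6' (captured); then zero or more of a digit (lazy), then the literal 'u4' repeated 3 times (captured as 'val').
Matches: at [4:16] match '415060u4u4u4', groups = ('', '41506', '0u4u4u4'); at [20:33] match '1377693u4u4u4', groups = ('', '13776', '93u4u4u4'); at [36:48] match '096667u4u4u4', groups = ('', '09666', '7u4u4u4').
Multiple groups make `findall` return tuples — one 3-tuple for each match.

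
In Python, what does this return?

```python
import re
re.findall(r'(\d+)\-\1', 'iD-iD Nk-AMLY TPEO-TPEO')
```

[]

`\1` is not a pattern — it's the concrete string captured by group 1, re-applied verbatim.
One capturing group, so `findall` returns just the captured substring from each match — 0 in all.
Nothing in the string satisfies the pattern, so the list is empty.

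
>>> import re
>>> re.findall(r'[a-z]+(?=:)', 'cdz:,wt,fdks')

The `(?=…)`/`(?<=…)` assertion just peeks at neighbouring text; it doesn't advance the match position.
Matches: at [0:3] → 'cdz'.
No capturing groups, so `findall` returns the 1 full match string.

['cdz']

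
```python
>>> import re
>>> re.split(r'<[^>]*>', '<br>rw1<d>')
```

['', 'rw1', '']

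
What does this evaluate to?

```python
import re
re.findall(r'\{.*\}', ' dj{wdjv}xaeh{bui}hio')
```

['{wdjv}xaeh{bui}']

Matches: at [3:18] → '{wdjv}xaeh{bui}'.
No capturing groups, so `findall` returns the 1 full match string.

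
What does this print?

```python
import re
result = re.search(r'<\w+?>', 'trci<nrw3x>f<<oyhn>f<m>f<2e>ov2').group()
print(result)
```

`search` walks the string left to right and returns the first match it finds.
The match spans [4:11] → '<nrw3x>'.

<nrw3x>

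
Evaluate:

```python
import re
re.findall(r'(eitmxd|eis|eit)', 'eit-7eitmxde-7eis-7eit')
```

['eit', 'eitmxd', 'eis', 'eit']

Branches in `(...|...)` are attempted left-to-right; the first branch that allows the whole pattern to succeed is taken.
With a single group, `findall` returns only what that group captured — 4 items.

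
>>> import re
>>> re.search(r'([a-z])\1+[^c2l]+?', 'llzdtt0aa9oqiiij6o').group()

'llz'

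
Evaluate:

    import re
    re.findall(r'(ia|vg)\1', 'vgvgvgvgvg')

After group 1 captures some text, `\1` only succeeds where that same text appears again.
Matches: at [0:4] match 'vgvg', group 1 = 'vg'; at [4:8] match 'vgvg', group 1 = 'vg'.
One capturing group, so `findall` returns just the captured substring from each match — 2 in all.

['vg', 'vg']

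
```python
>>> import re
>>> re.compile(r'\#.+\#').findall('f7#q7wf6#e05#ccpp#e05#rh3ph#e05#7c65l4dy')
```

['#q7wf6#e05#ccpp#e05#rh3ph#e05#']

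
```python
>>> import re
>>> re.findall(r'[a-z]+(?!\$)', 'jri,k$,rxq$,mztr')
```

The negative lookahead/lookbehind blocks any match where the forbidden context is present.
Walking the string: at [0:3] → 'jri'; at [7:9] → 'rx'; at [12:16] → 'mztr'.
With no groups in the pattern, `findall` gives back each whole match — 3 here.

['jri', 'rx', 'mztr']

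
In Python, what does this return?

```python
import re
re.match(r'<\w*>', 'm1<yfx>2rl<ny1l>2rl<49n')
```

None

`match` is anchored at position 0; if the pattern doesn't fit there, it returns None.
Here the pattern fails at index 0, so the call returns None.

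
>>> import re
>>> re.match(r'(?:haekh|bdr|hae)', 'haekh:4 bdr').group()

'haekh'

Branches in `(...|...)` are attempted left-to-right; the first branch that allows the whole pattern to succeed is taken.
`re.match` won't scan ahead — the pattern has to work from the very first character.
The match spans [0:5] → 'haekh'.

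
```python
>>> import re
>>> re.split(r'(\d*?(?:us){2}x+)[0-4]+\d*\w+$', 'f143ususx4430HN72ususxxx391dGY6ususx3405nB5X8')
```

['f', '143ususx', '']

Pattern: zero or more of a digit (lazy), then the literal 'us' repeated 2 times, then one or more of a literal 'x' (captured); then one or more of a character in [0-4]; then zero or more of a digit, then one or more of a word character; then anchored at the end.
Matches to split on: at [1:45] → '143ususx4430HN72ususxxx391dGY6ususx3405nB5X8'.
With a capturing group present, the delimiter's captured portion is kept in the result list.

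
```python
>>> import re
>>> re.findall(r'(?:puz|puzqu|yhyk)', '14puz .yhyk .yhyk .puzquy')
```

Alternation isn't longest-match — the leftmost alternative that fits at this position is chosen.
Matches: at [2:5] → 'puz'; at [7:11] → 'yhyk'; at [13:17] → 'yhyk'; at [19:22] → 'puz'.
`findall` yields the raw match text (4 of them) because the pattern has no groups.

['puz', 'yhyk', 'yhyk', 'puz']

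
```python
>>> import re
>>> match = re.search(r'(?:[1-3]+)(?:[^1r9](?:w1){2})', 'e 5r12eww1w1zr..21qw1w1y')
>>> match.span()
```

(16, 23)

The pattern matches one or more of a character in [1-3] (non-capturing group); then any character except [1r9], then the literal 'w1' repeated 2 times (non-capturing group).
The match spans [16:23] → '21qw1w1'.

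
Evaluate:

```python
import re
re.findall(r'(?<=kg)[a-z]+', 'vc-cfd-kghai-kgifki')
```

['hai', 'ifki']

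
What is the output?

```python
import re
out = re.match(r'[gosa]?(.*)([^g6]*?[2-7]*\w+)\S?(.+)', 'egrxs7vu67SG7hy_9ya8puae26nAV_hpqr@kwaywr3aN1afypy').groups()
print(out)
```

('egrxs7vu67SG7hy_9ya8puae26nAV_hpqr@kwaywr3aN1afy', 'p', 'y')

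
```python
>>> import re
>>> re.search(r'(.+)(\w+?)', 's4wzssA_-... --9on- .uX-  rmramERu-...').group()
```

's4wzssA_-... --9on- .uX-  rmramERu'

This matches one or more of any character (captured); then one or more of a word character (lazy) (captured).
The match spans [0:34] → 's4wzssA_-... --9on- .uX-  rmramERu'.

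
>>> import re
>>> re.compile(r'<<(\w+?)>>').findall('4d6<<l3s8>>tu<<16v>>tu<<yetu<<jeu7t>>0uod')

['l3s8', '16v', 'jeu7t']

Walking the string: at [3:11] match '<<l3s8>>', group 1 = 'l3s8'; at [13:20] match '<<16v>>', group 1 = '16v'; at [28:37] match '<<jeu7t>>', group 1 = 'jeu7t'.
`findall` collects group 1 from each match (3 total).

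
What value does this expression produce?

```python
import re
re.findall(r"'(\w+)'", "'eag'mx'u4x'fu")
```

['eag', 'u4x']

Scanning left to right: at [0:5] match "'eag'", group 1 = 'eag'; at [7:12] match "'u4x'", group 1 = 'u4x'.
One capturing group, so `findall` returns just the captured substring from each match — 2 in all.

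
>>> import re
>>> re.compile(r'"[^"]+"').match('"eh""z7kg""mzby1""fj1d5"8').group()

'"eh"'

With `match`, the pattern is implicitly anchored at the beginning.
The match spans [0:4] → '"eh"'.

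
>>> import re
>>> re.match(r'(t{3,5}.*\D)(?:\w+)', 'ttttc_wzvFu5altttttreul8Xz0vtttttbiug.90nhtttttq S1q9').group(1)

'ttttc_wzvFu5altttttreul8Xz0vtttttbiug.90nhtttttq S1q'

The match spans [0:53] → 'ttttc_wzvFu5altttttreul8Xz0vtttttbiug.90nhtttttq S1q9'.
Captured: group 1 = 'ttttc_wzvFu5altttttreul8Xz0vtttttbiug.90nhtttttq S1q'.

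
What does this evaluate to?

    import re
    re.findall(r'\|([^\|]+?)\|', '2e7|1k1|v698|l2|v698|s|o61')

['1k1', 'l2', 's']

One capturing group, so `findall` returns just the captured substring from each match — 3 in all.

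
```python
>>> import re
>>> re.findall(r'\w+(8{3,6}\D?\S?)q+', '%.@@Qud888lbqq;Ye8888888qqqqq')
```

Pattern: one or more of a word character; then 3 to 6 of the literal '8', then optionally a non-digit, then optionally a non-whitespace character (captured); then one or more of a literal 'q'.
Walking the string: at [4:14] match 'Qud888lbqq', group 1 = '888lb'; at [15:29] match 'Ye8888888qqqqq', group 1 = '888qq'.
One capturing group, so `findall` returns just the captured substring from each match — 2 in all.

['888lb', '888qq']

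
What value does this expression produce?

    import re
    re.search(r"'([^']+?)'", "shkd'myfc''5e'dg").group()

The match spans [4:10] → "'myfc'".

"'myfc'"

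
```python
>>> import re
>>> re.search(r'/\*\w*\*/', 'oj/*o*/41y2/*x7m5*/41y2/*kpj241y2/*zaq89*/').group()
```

The match spans [2:7] → '/*o*/'.

'/*o*/'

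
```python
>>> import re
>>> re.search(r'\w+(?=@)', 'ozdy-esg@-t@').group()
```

'esg'

The lookaround is zero-width — it requires the adjacent text to match without consuming it, so the asserted text isn't part of the match.
The match spans [5:8] → 'esg'.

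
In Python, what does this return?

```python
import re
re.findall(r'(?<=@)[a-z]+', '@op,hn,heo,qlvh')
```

The lookaround is zero-width — it requires the adjacent text to match without consuming it, so the asserted text isn't part of the match.
`findall` yields the raw match text (1 of them) because the pattern has no groups.

['op']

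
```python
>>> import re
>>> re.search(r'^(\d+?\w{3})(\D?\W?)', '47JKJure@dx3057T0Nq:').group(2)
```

The match spans [0:5] → '47JKJ'.
Captured: group 1 = '47JK', group 2 = 'J'.

'J'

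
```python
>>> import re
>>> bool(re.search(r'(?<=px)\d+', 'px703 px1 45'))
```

Because the assertion is zero-width, the text it checks is not consumed and won't appear in the result.
`re.search` tries every starting position until one works.
The match spans [2:5] → '703'.

True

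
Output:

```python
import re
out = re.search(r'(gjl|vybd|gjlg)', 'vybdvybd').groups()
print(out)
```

('vybd',)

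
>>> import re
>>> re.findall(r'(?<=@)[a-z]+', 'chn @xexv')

['xexv']

Lookahead/lookbehind check context without consuming it, so the matched span excludes the asserted characters.
`findall` yields the raw match text (1 of them) because the pattern has no groups.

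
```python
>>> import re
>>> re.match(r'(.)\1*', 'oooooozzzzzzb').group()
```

'oooooo'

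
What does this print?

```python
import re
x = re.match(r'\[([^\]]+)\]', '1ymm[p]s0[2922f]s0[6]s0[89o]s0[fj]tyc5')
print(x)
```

None

`re.match` won't scan ahead — the pattern has to work from the very first character.
Here the pattern fails at index 0, so the call returns None.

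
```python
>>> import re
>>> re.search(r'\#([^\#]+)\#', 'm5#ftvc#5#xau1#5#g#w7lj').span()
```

`re.search` tries every starting position until one works.
The match spans [2:8] → '#ftvc#'.
Captured: group 1 = 'ftvc'.

(2, 8)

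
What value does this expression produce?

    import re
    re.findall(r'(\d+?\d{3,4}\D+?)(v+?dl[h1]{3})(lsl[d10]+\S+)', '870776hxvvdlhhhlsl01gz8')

The pattern matches one or more of a digit (lazy), then 3 to 4 of a digit, then one or more of a non-digit (lazy) (captured); then one or more of the literal 'v' (lazy), then the literal 'dl', then exactly 3 of one of [h1] (captured); then the literal 'lsl', then one or more of one of [d10], then one or more of a non-whitespace character (captured).
With the lazy modifier that quantifier settles for the fewest repetitions that let the rest of the pattern succeed (the atoms after it are unaffected and can still be greedy).
Scanning left to right: at [0:23] match '870776hxvvdlhhhlsl01gz8', groups = ('870776hx', 'vvdlhhh', 'lsl01gz8').
With 3 capturing groups, `findall` returns a 3-tuple per match.

[('870776hx', 'vvdlhhh', 'lsl01gz8')]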